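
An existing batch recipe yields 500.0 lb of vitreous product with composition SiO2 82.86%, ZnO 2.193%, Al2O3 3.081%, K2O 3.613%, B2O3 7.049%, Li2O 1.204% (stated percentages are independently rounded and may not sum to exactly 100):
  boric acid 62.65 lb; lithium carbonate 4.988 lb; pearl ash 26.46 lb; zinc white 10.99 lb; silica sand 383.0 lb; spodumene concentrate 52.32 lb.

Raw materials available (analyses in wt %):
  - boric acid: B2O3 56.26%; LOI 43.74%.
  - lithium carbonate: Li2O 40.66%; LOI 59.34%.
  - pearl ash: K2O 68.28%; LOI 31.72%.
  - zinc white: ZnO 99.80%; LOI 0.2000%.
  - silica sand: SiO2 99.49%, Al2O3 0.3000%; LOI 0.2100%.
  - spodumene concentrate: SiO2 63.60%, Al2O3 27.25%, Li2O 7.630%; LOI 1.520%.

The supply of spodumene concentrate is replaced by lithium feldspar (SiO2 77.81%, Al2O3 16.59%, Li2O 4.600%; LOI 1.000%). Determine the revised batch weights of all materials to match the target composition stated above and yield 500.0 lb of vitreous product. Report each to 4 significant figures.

Revised batch per 500.0 lb vitreous product:
  boric acid: 62.65 lb
  lithium carbonate: 5.014 lb
  pearl ash: 26.46 lb
  zinc white: 10.99 lb
  silica sand: 348.7 lb
  lithium feldspar: 86.55 lb
Total batch = 540.4 lb; LOI loss = 40.39 lb

Values along the way appear rounded to four significant digits in the working — all internal work maintains full precision at every stage — every reported number includes exactly one rounding — all derived quantities are recomputed using the weight values on 500.0 lb of glass at full precision (net glass mass, totals, the six compositions, LOI, the yield), as quoted within the problem or the answer.
Oxide-by-oxide targets in 500.0 lb vitreous product:
  SiO2: 82.86% × 500.0 = 414.3 lb
  ZnO: 2.193% × 500.0 = 10.96 lb
  Al2O3: 3.081% × 500.0 = 15.40 lb
  K2O: 3.613% × 500.0 = 18.07 lb
  B2O3: 7.049% × 500.0 = 35.24 lb
  Li2O: 1.204% × 500.0 = 6.020 lb
Checking each oxide sum applying the batch weights above, relative to the basis at hand (sums match the target masses once rounding is allowed for):
  SiO2: 348.7·0.9949 + 86.55·0.7781 = 414.3 lb (target 414.3 lb)
  ZnO: 10.99·0.9980 = 10.97 lb (target 10.96 lb)
  Al2O3: 348.7·0.003000 + 86.55·0.1659 = 15.40 lb (target 15.40 lb)
  K2O: 26.46·0.6828 = 18.07 lb (target 18.07 lb)
  B2O3: 62.65·0.5626 = 35.25 lb (target 35.24 lb)
  Li2O: 5.014·0.4066 + 86.55·0.04600 = 6.020 lb (target 6.020 lb)
Mass balance on the glass: whole batch net of LOI = 500.0 lb (oxide target masses add up to 500.0 lb; basis as stated: 500.0 lb — deltas are rounding alone).
Total batch = Σ batch = 540.4 lb; the LOI term Σ batch·LOI equals 40.39 lb; as yield: glass ÷ batch → 92.53%.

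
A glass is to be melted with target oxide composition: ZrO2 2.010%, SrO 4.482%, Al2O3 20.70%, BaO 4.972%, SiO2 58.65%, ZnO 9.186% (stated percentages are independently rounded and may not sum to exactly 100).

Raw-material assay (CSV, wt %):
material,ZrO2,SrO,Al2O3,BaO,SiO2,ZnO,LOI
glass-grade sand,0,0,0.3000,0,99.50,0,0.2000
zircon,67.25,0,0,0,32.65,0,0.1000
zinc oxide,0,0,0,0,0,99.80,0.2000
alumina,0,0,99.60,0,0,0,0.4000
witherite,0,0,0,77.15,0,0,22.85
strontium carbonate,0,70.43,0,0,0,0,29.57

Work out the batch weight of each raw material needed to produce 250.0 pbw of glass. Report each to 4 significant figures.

All arithmetic maintains full precision end to end. Intermediates appear (rounded to four significant figures) in the printout; each reported value sees exactly one rounding — the derived quantities are recomputed at full precision (the totals, six oxide percentages, net glass mass, yield, ignition loss) starting from the weights per 250.0 pbw of glass as written in question or answer.
Per-oxide target masses for 250.0 pbw glass:
  ZrO2: 2.010% × 250.0 = 5.025 pbw
  SrO: 4.482% × 250.0 = 11.20 pbw
  Al2O3: 20.70% × 250.0 = 51.75 pbw
  BaO: 4.972% × 250.0 = 12.43 pbw
  SiO2: 58.65% × 250.0 = 146.6 pbw
  ZnO: 9.186% × 250.0 = 22.96 pbw
Mass-balance tally per oxide given the weights on record, on the stated basis (target by target, the sums agree net of answer rounding effects):
  ZrO2: 7.472·0.6725 = 5.025 pbw (target 5.025 pbw)
  SrO: 15.91·0.7043 = 11.21 pbw (target 11.20 pbw)
  Al2O3: 144.9·0.003000 + 51.52·0.9960 = 51.75 pbw (target 51.75 pbw)
  BaO: 16.11·0.7715 = 12.43 pbw (target 12.43 pbw)
  SiO2: 144.9·0.9950 + 7.472·0.3265 = 146.6 pbw (target 146.6 pbw)
  ZnO: 23.01·0.9980 = 22.96 pbw (target 22.96 pbw)
Glass-mass bookkeeping: whole batch net of LOI = 250.0 pbw (targets for the oxides total 250.0 pbw; the stated basis being 250.0 pbw — any gap is answer rounding).
Total batch = Σ batch = 258.9 pbw; LOI removed, Σ of batch·LOI: 8.935 pbw; yield = glass ÷ total batch = 96.55%.

Batch per 250.0 pbw glass:
  glass-grade sand: 144.9 pbw
  zircon: 7.472 pbw
  zinc oxide: 23.01 pbw
  alumina: 51.52 pbw
  witherite: 16.11 pbw
  strontium carbonate: 15.91 pbw
Total batch = 258.9 pbw; LOI loss = 8.935 pbw; yield = 96.55%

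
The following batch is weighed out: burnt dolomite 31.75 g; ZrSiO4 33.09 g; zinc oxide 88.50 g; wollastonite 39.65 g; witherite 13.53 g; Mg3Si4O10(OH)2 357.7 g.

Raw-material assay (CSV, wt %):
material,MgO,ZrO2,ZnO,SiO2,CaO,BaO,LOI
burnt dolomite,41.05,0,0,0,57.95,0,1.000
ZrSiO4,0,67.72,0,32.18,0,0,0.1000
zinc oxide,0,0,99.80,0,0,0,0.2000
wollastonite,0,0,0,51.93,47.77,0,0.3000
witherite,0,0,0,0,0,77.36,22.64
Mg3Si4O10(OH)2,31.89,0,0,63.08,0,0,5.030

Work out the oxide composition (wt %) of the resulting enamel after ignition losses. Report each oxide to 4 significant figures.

Glass mass = 542.5 g (batch 564.2 − LOI 21.70).
Composition: MgO 23.43%, ZrO2 4.130%, ZnO 16.28%, SiO2 47.35%, CaO 6.883%, BaO 1.929%

All arithmetic holds exact precision from start to finish. Rounding to four significant digits applies to each working value as shown — a single rounding yields each reported figure — all derived quantities (totals, yield, net glass mass, LOI, the six compositions) are recomputed starting from the weights at 542.5 g of glass in full precision as quoted within the problem or answer text.
Oxide-by-oxide delivered mass:
  MgO: 31.75·0.4105 + 357.7·0.3189 = 127.1 g
  ZrO2: 33.09·0.6772 = 22.41 g
  ZnO: 88.50·0.9980 = 88.32 g
  SiO2: 33.09·0.3218 + 39.65·0.5193 + 357.7·0.6308 = 256.9 g
  CaO: 31.75·0.5795 + 39.65·0.4777 = 37.34 g
  BaO: 13.53·0.7736 = 10.47 g
LOI: 31.75·0.01000 + 33.09·0.001000 + 88.50·0.002000 + 39.65·0.003000 + 13.53·0.2264 + 357.7·0.05030 = 21.70 g
batch − LOI leaves glass = 564.2 − 21.70 = 542.5 g (= the summed oxide contributions)
percent share: oxide ÷ glass, ×100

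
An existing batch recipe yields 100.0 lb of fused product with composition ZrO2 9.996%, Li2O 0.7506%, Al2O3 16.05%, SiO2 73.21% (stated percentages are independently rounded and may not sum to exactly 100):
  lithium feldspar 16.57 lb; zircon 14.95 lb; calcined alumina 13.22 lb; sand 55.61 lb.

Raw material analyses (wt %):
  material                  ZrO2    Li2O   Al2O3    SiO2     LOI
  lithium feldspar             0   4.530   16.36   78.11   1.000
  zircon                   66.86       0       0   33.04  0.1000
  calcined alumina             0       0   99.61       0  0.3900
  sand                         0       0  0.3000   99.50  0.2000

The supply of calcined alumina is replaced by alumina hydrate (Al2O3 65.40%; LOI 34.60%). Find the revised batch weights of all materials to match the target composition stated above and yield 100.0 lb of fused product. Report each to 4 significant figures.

Intermediates are printed, rounded to four significant figures, within the worked lines; all internal work maintains exact precision all the way through — each reported number is rounded just once. Derived quantities, which include net glass mass, ignition loss, yield, the totals, four oxide percentages, are re-derived in exact precision, as they appear in problem or answer, from the batch weights at 100.0 lb of glass.
Per-oxide target masses for 100.0 lb fused product:
  ZrO2: 9.996% × 100.0 = 9.996 lb
  Li2O: 0.7506% × 100.0 = 0.7506 lb
  Al2O3: 16.05% × 100.0 = 16.05 lb
  SiO2: 73.21% × 100.0 = 73.21 lb
Balance tally, oxide-wise, applying the batch weights above, on the stated basis (summed amounts equal target values inside rounding margins):
  ZrO2: 14.95·0.6686 = 9.996 lb (target 9.996 lb)
  Li2O: 16.57·0.04530 = 0.7506 lb (target 0.7506 lb)
  Al2O3: 16.57·0.1636 + 20.14·0.6540 + 55.61·0.003000 = 16.05 lb (target 16.05 lb)
  SiO2: 16.57·0.7811 + 14.95·0.3304 + 55.61·0.9950 = 73.21 lb (target 73.21 lb)
Auditing the glass mass value: total batch − LOI = 100.0 lb (the targets, summed, come to 100.0 lb; the stated basis being 100.0 lb — gaps are rounding artifacts).
Adding the batch up: Σ batch = 107.3 lb; loss to ignition Σ batch·LOI = 7.260 lb; glass ÷ batch gives a yield of 93.23%.

Revised batch per 100.0 lb fused product:
  lithium feldspar: 16.57 lb
  zircon: 14.95 lb
  alumina hydrate: 20.14 lb
  sand: 55.61 lb
Total batch = 107.3 lb; LOI loss = 7.260 lb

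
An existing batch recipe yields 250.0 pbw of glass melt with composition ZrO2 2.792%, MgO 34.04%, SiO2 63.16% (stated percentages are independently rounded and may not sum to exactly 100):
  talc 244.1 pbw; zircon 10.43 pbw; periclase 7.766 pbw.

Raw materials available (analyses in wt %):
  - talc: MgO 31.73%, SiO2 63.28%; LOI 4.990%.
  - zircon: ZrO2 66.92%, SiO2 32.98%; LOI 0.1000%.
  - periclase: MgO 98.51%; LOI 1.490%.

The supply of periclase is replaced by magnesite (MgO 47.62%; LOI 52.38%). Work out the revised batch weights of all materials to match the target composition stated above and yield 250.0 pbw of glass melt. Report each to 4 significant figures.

Each numeric step holds full precision from start to finish; mid-chain values appear rounded to four significant figures on the page. Exactly one rounding is applied to every reported result — the derived quantities (net glass mass, ignition loss, the totals, yield, three oxide percentages) are computed in full precision from the weighed amounts at 250.0 pbw of glass, as set out in problem or answer.
Oxide mass targets, per 250.0 pbw glass melt:
  ZrO2: 2.792% × 250.0 = 6.980 pbw
  MgO: 34.04% × 250.0 = 85.10 pbw
  SiO2: 63.16% × 250.0 = 157.9 pbw
Oxide-by-oxide audit from the weights as reported, at the basis given (summed amounts equal target values up to rounding of the answer):
  ZrO2: 10.43·0.6692 = 6.980 pbw (target 6.980 pbw)
  MgO: 244.1·0.3173 + 16.07·0.4762 = 85.11 pbw (target 85.10 pbw)
  SiO2: 244.1·0.6328 + 10.43·0.3298 = 157.9 pbw (target 157.9 pbw)
Glass mass check: net batch after ignition = 250.0 pbw (oxide target masses add up to 250.0 pbw; basis as stated: 250.0 pbw — differing by rounding only).
Whole-batch sum: Σ batch = 270.6 pbw; loss to ignition Σ batch·LOI = 20.61 pbw; yield, glass over the total, = 92.38%.

Revised batch per 250.0 pbw glass melt:
  talc: 244.1 pbw
  zircon: 10.43 pbw
  magnesite: 16.07 pbw
Total batch = 270.6 pbw; LOI loss = 20.61 pbw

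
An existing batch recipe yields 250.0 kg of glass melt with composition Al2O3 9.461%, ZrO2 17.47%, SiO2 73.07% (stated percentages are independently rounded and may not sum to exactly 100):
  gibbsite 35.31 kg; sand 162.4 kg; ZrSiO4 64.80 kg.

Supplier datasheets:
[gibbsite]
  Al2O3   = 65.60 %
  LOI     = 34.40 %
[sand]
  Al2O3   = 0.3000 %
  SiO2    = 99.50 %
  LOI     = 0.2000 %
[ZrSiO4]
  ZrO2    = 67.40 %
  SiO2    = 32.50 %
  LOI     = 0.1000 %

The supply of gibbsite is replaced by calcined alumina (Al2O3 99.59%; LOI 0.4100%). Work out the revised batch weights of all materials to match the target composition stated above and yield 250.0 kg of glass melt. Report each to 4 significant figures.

Working values appear, rounded to four significant digits, in the working. All internal work carries full float precision from start to finish — every reported figure undergoes a single rounding. All derived quantities (the three compositions, ignition loss, the yield, totals, net glass mass) are carried at exact precision using the weight values at 250.0 kg of glass exactly as shown in problem or answer.
The oxide mass targets at 250.0 kg glass melt:
  Al2O3: 9.461% × 250.0 = 23.65 kg
  ZrO2: 17.47% × 250.0 = 43.68 kg
  SiO2: 73.07% × 250.0 = 182.7 kg
A balance pass over the oxides, using the reported weights, under the basis named above (sums match the target masses inside rounding margins):
  Al2O3: 23.26·0.9959 + 162.4·0.003000 = 23.65 kg (target 23.65 kg)
  ZrO2: 64.80·0.6740 = 43.68 kg (target 43.68 kg)
  SiO2: 162.4·0.9950 + 64.80·0.3250 = 182.6 kg (target 182.7 kg)
Glass mass check: net batch after ignition = 250.0 kg (per-oxide target masses sum to 250.0 kg; with the basis standing at 250.0 kg — differing by rounding only).
Adding the batch up: Σ batch = 250.5 kg; the LOI term Σ batch·LOI equals 0.4850 kg; glass ÷ batch gives a yield of 99.81%.

Revised batch per 250.0 kg glass melt:
  calcined alumina: 23.26 kg
  sand: 162.4 kg
  ZrSiO4: 64.80 kg
Total batch = 250.5 kg; LOI loss = 0.4850 kg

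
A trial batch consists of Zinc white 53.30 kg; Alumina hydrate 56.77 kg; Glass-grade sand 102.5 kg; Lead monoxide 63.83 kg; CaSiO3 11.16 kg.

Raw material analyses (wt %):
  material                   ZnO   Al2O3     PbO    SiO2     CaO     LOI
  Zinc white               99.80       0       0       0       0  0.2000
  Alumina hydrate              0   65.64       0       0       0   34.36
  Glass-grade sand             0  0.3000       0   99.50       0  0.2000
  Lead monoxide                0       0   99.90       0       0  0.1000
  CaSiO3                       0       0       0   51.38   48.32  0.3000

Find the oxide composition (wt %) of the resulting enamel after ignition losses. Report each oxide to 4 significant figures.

Glass mass = 267.6 kg (batch 287.6 − LOI 19.92).
Composition: ZnO 19.87%, Al2O3 14.04%, PbO 23.82%, SiO2 40.25%, CaO 2.015%

Every computation carries full precision from start to finish. In-progress results are shown, rounded to 4 significant digits, at each printed step. Each reported value undergoes a single rounding. Derived quantities are recomputed from the batch weights per 267.6 kg of glass at exact precision (ignition loss, yield, five oxide percentages, totals, glass mass), as they appear in either problem or answer.
What the batch supplies per oxide:
  ZnO: 53.30·0.9980 = 53.19 kg
  Al2O3: 56.77·0.6564 + 102.5·0.003000 = 37.57 kg
  PbO: 63.83·0.9990 = 63.77 kg
  SiO2: 102.5·0.9950 + 11.16·0.5138 = 107.7 kg
  CaO: 11.16·0.4832 = 5.393 kg
LOI: 53.30·0.002000 + 56.77·0.3436 + 102.5·0.002000 + 63.83·0.001000 + 11.16·0.003000 = 19.92 kg
batch − LOI leaves glass = 287.6 − 19.92 = 267.6 kg (= the summed oxide contributions)
each oxide over glass, ×100, is wt %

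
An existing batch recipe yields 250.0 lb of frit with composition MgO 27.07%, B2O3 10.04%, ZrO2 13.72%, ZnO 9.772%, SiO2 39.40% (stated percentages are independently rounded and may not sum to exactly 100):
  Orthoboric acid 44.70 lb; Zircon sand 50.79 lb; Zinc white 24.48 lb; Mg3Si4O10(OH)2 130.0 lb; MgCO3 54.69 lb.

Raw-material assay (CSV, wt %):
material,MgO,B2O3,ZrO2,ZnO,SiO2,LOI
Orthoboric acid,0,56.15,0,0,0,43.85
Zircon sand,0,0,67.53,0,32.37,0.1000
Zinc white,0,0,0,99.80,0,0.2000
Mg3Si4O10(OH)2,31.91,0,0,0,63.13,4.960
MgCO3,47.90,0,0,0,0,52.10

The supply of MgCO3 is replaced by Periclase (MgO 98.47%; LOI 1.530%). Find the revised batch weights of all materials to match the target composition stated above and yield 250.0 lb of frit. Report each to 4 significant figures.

Revised batch per 250.0 lb frit:
  Orthoboric acid: 44.70 lb
  Zircon sand: 50.79 lb
  Zinc white: 24.48 lb
  Mg3Si4O10(OH)2: 130.0 lb
  Periclase: 26.60 lb
Total batch = 276.6 lb; LOI loss = 26.56 lb

Mid-chain values appear, rounded to four significant figures, on the page; every computation keeps full precision at all times. Every reported result is rounded a single time; the derived quantities, which include the totals, LOI, yield, net glass mass, the five compositions, are recomputed at full float precision, as written in either problem or answer, using the weight values on 250.0 lb of glass.
Oxide mass targets, per 250.0 lb frit:
  MgO: 27.07% × 250.0 = 67.68 lb
  B2O3: 10.04% × 250.0 = 25.10 lb
  ZrO2: 13.72% × 250.0 = 34.30 lb
  ZnO: 9.772% × 250.0 = 24.43 lb
  SiO2: 39.40% × 250.0 = 98.50 lb
A balance pass over the oxides, from the weights as reported, versus the basis set out (oxide sums agree with the targets up to rounding of the answer):
  MgO: 130.0·0.3191 + 26.60·0.9847 = 67.68 lb (target 67.68 lb)
  B2O3: 44.70·0.5615 = 25.10 lb (target 25.10 lb)
  ZrO2: 50.79·0.6753 = 34.30 lb (target 34.30 lb)
  ZnO: 24.48·0.9980 = 24.43 lb (target 24.43 lb)
  SiO2: 50.79·0.3237 + 130.0·0.6313 = 98.51 lb (target 98.50 lb)
Glass mass check: Σ batch − LOI loss = 250.0 lb (summing oxide targets gives 250.0 lb; stated basis 250.0 lb — rounding explains the deltas).
Batch total: Σ batch = 276.6 lb; LOI loss = Σ batch·LOI = 26.56 lb; yield: glass divided by total = 90.40%.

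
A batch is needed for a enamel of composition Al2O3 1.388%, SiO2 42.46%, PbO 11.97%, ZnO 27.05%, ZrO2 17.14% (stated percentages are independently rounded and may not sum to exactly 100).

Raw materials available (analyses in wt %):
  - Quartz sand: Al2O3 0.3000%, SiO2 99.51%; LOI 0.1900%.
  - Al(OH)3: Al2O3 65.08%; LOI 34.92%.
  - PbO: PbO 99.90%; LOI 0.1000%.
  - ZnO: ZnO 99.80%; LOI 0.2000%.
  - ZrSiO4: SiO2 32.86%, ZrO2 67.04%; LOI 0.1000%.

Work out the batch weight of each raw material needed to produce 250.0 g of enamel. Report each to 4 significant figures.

Working values are printed with 4-significant-figure rounding in the working. All arithmetic maintains full precision end to end — a single rounding produces every reported figure. Derived quantities are re-derived starting from the weights for 250.0 g of glass in full precision (the totals, five oxide percentages, ignition loss, yield, glass mass), as they appear in either problem or answer.
Target masses of each oxide per 250.0 g enamel:
  Al2O3: 1.388% × 250.0 = 3.470 g
  SiO2: 42.46% × 250.0 = 106.2 g
  PbO: 11.97% × 250.0 = 29.92 g
  ZnO: 27.05% × 250.0 = 67.62 g
  ZrO2: 17.14% × 250.0 = 42.85 g
A balance pass over the oxides, applying the batch weights above, for the quoted basis mass (each sum matches its target mass up to rounding of the answer):
  Al2O3: 85.57·0.003000 + 4.937·0.6508 = 3.470 g (target 3.470 g)
  SiO2: 85.57·0.9951 + 63.92·0.3286 = 106.2 g (target 106.2 g)
  PbO: 29.95·0.9990 = 29.92 g (target 29.92 g)
  ZnO: 67.76·0.9980 = 67.62 g (target 67.62 g)
  ZrO2: 63.92·0.6704 = 42.85 g (target 42.85 g)
Glass-mass sanity pass: the batch minus its LOI: 250.0 g (summing oxide targets gives 250.0 g; versus the stated basis of 250.0 g — a pure rounding effect).
Adding the batch up: Σ batch = 252.1 g; LOI removed, Σ of batch·LOI: 2.116 g; yield: glass divided by total = 99.16%.

Batch per 250.0 g enamel:
  Quartz sand: 85.57 g
  Al(OH)3: 4.937 g
  PbO: 29.95 g
  ZnO: 67.76 g
  ZrSiO4: 63.92 g
Total batch = 252.1 g; LOI loss = 2.116 g; yield = 99.16%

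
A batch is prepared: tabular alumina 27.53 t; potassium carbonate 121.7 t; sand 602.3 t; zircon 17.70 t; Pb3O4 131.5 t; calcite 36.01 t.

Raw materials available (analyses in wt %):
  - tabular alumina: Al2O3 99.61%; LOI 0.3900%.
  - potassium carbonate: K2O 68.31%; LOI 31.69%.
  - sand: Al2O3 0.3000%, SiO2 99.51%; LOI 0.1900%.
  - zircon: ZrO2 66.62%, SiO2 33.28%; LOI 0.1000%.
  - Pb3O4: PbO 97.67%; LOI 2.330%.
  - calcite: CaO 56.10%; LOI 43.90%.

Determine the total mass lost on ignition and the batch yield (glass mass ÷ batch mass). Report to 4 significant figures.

LOI loss = 58.71 t; glass = 878.0 t; yield = 93.73%

Each numeric step keeps full precision through every step; working values are shown rounded off to 4 significant digits alongside each step — exactly one rounding is applied to each reported value — all derived quantities are re-derived starting from the weights at 878.0 t of glass in full precision (six oxide percentages, glass mass, totals, the yield, LOI) as quoted within question or answer.
Per-material ignition loss:
  tabular alumina: 27.53 × 0.003900 = 0.1074 t
  potassium carbonate: 121.7 × 0.3169 = 38.57 t
  sand: 602.3 × 0.001900 = 1.144 t
  zircon: 17.70 × 0.001000 = 0.01770 t
  Pb3O4: 131.5 × 0.02330 = 3.064 t
  calcite: 36.01 × 0.4390 = 15.81 t
Total LOI = 58.71 t
Glass = batch − LOI = 936.7 − 58.71 = 878.0 t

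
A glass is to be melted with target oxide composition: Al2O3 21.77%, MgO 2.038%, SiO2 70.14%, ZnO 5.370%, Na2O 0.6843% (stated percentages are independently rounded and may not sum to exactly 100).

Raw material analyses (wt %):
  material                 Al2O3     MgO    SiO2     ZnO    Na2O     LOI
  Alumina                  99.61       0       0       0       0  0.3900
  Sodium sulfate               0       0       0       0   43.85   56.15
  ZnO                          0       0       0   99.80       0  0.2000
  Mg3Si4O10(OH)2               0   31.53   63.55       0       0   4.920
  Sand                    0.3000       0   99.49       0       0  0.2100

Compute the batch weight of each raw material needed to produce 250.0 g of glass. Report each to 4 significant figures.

The intermediate values are shown with 4-significant-digit rounding on the page; every computation maintains full float precision at every stage — every reported result is rounded once only. The derived quantities, including LOI, the five compositions, the totals, yield, glass mass, are rebuilt from the weighed amounts for 250.0 g of glass at exact precision as quoted within problem or answer.
Oxide-by-oxide targets in 250.0 g glass:
  Al2O3: 21.77% × 250.0 = 54.42 g
  MgO: 2.038% × 250.0 = 5.095 g
  SiO2: 70.14% × 250.0 = 175.4 g
  ZnO: 5.370% × 250.0 = 13.42 g
  Na2O: 0.6843% × 250.0 = 1.711 g
Mass-balance tally per oxide on the weights just shown, under the basis named above (delivered sums recover each target exact up to rounding of places):
  Al2O3: 54.14·0.9961 + 165.9·0.003000 = 54.43 g (target 54.42 g)
  MgO: 16.16·0.3153 = 5.095 g (target 5.095 g)
  SiO2: 16.16·0.6355 + 165.9·0.9949 = 175.3 g (target 175.4 g)
  ZnO: 13.45·0.9980 = 13.42 g (target 13.42 g)
  Na2O: 3.901·0.4385 = 1.711 g (target 1.711 g)
Mass balance on the glass: batch Σ − ignition loss = 250.0 g (the Σ of target masses is 250.0 g; against the stated basis, 250.0 g — any gap is answer rounding).
Adding the batch up: Σ batch = 253.6 g; the LOI term Σ batch·LOI equals 3.572 g; the yield ratio, glass ÷ batch: 98.59%.

Batch per 250.0 g glass:
  Alumina: 54.14 g
  Sodium sulfate: 3.901 g
  ZnO: 13.45 g
  Mg3Si4O10(OH)2: 16.16 g
  Sand: 165.9 g
Total batch = 253.6 g; LOI loss = 3.572 g; yield = 98.59%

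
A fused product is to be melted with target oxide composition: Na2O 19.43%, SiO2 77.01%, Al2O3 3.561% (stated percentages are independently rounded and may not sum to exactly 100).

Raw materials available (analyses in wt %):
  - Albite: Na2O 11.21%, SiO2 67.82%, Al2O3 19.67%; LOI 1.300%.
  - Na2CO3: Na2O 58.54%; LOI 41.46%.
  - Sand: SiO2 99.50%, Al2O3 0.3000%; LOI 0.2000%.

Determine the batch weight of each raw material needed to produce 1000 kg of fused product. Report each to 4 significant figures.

Batch per 1000 kg fused product:
  Albite: 171.0 kg
  Na2CO3: 299.2 kg
  Sand: 657.4 kg
Total batch = 1128 kg; LOI loss = 127.6 kg; yield = 88.69%

Values along the way are printed with 4-significant-figure rounding in the working; each numeric step maintains full precision all the way through; a single rounding completes every reported value — derived quantities (LOI, the three compositions, the yield, glass mass, the totals) are computed from the batch weights on 1000 kg of glass in exact precision, exactly as shown in the problem or the answer.
Target oxide masses per 1000 kg fused product:
  Na2O: 19.43% × 1000 = 194.3 kg
  SiO2: 77.01% × 1000 = 770.1 kg
  Al2O3: 3.561% × 1000 = 35.61 kg
Oxide-by-oxide audit given the weights on record, for the quoted basis mass (sums match the target masses once rounding is allowed for):
  Na2O: 171.0·0.1121 + 299.2·0.5854 = 194.3 kg (target 194.3 kg)
  SiO2: 171.0·0.6782 + 657.4·0.9950 = 770.1 kg (target 770.1 kg)
  Al2O3: 171.0·0.1967 + 657.4·0.003000 = 35.61 kg (target 35.61 kg)
Glass-mass sanity pass: whole batch net of LOI = 1000 kg (the Σ of target masses is 1000 kg; the stated basis being 1000 kg — differing by rounding only).
Summing the batch: Σ batch = 1128 kg; the LOI term Σ batch·LOI equals 127.6 kg; yield: glass divided by total = 88.69%.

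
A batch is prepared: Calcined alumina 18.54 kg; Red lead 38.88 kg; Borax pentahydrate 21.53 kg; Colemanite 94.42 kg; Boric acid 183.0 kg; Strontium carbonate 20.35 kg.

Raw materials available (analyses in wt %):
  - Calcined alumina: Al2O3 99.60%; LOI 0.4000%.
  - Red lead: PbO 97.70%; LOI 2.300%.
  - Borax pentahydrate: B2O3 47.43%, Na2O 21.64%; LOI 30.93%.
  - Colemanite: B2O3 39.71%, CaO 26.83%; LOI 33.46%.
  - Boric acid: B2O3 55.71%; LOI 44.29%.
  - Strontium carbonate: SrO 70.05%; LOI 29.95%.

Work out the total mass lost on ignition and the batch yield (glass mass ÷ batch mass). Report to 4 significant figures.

Full precision is maintained from start to finish — mid-chain values are rounded to 4 significant figures when quoted. Every reported number is rounded a single time — all derived quantities (glass mass, LOI, totals, the six compositions, yield) are carried at full float precision from the batch weights for 250.4 kg of glass exactly as shown in either problem or answer.
Material-by-material LOI:
  Calcined alumina: 18.54 × 0.004000 = 0.07416 kg
  Red lead: 38.88 × 0.02300 = 0.8942 kg
  Borax pentahydrate: 21.53 × 0.3093 = 6.659 kg
  Colemanite: 94.42 × 0.3346 = 31.59 kg
  Boric acid: 183.0 × 0.4429 = 81.05 kg
  Strontium carbonate: 20.35 × 0.2995 = 6.095 kg
Total LOI = 126.4 kg
Glass = batch − LOI = 376.7 − 126.4 = 250.4 kg

LOI loss = 126.4 kg; glass = 250.4 kg; yield = 66.46%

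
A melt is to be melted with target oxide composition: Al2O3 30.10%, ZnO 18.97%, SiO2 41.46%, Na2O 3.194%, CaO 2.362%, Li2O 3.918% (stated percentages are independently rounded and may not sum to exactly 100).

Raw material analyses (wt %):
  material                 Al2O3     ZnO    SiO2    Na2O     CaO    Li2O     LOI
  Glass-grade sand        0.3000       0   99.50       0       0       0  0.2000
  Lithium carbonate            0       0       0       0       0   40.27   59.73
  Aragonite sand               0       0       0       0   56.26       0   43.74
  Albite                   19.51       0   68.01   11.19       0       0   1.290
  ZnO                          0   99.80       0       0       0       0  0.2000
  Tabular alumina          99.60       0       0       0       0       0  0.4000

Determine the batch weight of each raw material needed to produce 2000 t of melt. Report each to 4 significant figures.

Batch per 2000 t melt:
  Glass-grade sand: 443.2 t
  Lithium carbonate: 194.6 t
  Aragonite sand: 83.97 t
  Albite: 570.9 t
  ZnO: 380.2 t
  Tabular alumina: 491.3 t
Total batch = 2164 t; LOI loss = 163.9 t; yield = 92.42%

Exact precision is kept at all times. Working values are displayed, rounded to 4 significant figures, as written. Every reported figure includes exactly one rounding; derived quantities are carried at exact precision (net glass mass, six oxide percentages, the yield, the totals, LOI) using the weight values per 2000 t of glass as quoted within the question or the answer.
Target masses of each oxide per 2000 t melt:
  Al2O3: 30.10% × 2000 = 602.0 t
  ZnO: 18.97% × 2000 = 379.4 t
  SiO2: 41.46% × 2000 = 829.2 t
  Na2O: 3.194% × 2000 = 63.88 t
  CaO: 2.362% × 2000 = 47.24 t
  Li2O: 3.918% × 2000 = 78.36 t
Sums-versus-targets review working from each reported weight, for the quoted basis mass (oxide sums agree with the targets given rounding of the digits):
  Al2O3: 443.2·0.003000 + 570.9·0.1951 + 491.3·0.9960 = 602.0 t (target 602.0 t)
  ZnO: 380.2·0.9980 = 379.4 t (target 379.4 t)
  SiO2: 443.2·0.9950 + 570.9·0.6801 = 829.3 t (target 829.2 t)
  Na2O: 570.9·0.1119 = 63.88 t (target 63.88 t)
  CaO: 83.97·0.5626 = 47.24 t (target 47.24 t)
  Li2O: 194.6·0.4027 = 78.37 t (target 78.36 t)
Mass balance on the glass: the batch minus its LOI: 2000 t (oxide target masses add up to 2000 t; stated basis 2000 t — differing by rounding only).
Total batch = Σ batch = 2164 t; the LOI term Σ batch·LOI equals 163.9 t; the yield ratio, glass ÷ batch: 92.42%.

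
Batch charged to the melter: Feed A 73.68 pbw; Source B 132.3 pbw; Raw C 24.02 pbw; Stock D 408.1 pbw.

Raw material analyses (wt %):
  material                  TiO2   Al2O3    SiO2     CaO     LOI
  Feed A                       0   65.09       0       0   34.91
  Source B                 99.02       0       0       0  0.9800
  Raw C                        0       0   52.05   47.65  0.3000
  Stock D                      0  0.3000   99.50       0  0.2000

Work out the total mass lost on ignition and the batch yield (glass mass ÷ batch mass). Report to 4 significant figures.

Values along the way appear, with 4-significant-figure rounding, when written out; every computation maintains full precision in every operation. Each reported figure takes just one rounding; derived quantities are re-derived at full float precision (yield, the totals, LOI, net glass mass, the four compositions) from the weighed amounts for 610.2 pbw of glass, as given in the problem or the answer.
Each material's LOI contribution:
  Feed A: 73.68 × 0.3491 = 25.72 pbw
  Source B: 132.3 × 0.009800 = 1.297 pbw
  Raw C: 24.02 × 0.003000 = 0.07206 pbw
  Stock D: 408.1 × 0.002000 = 0.8162 pbw
Total LOI = 27.91 pbw
Glass = batch − LOI = 638.1 − 27.91 = 610.2 pbw

LOI loss = 27.91 pbw; glass = 610.2 pbw; yield = 95.63%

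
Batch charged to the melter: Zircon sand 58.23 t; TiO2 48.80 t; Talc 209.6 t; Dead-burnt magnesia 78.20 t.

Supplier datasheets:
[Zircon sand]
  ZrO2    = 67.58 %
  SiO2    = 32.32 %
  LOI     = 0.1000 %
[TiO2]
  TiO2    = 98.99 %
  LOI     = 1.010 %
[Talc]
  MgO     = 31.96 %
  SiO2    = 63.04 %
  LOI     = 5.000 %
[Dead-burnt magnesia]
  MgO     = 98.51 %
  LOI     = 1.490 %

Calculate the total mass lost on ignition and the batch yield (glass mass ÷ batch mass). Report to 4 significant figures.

Every computation holds full precision in every operation — mid-chain values are shown with 4-significant-figure rounding in the working — exactly one rounding is applied to each reported value. Derived quantities, including yield, LOI, the four compositions, glass mass, the totals, are rebuilt from the batch weights per 382.6 t of glass in full precision, as they appear in the problem or the answer.
Per-material ignition loss:
  Zircon sand: 58.23 × 0.001000 = 0.05823 t
  TiO2: 48.80 × 0.01010 = 0.4929 t
  Talc: 209.6 × 0.05000 = 10.48 t
  Dead-burnt magnesia: 78.20 × 0.01490 = 1.165 t
Total LOI = 12.20 t
Glass = batch − LOI = 394.8 − 12.20 = 382.6 t

LOI loss = 12.20 t; glass = 382.6 t; yield = 96.91%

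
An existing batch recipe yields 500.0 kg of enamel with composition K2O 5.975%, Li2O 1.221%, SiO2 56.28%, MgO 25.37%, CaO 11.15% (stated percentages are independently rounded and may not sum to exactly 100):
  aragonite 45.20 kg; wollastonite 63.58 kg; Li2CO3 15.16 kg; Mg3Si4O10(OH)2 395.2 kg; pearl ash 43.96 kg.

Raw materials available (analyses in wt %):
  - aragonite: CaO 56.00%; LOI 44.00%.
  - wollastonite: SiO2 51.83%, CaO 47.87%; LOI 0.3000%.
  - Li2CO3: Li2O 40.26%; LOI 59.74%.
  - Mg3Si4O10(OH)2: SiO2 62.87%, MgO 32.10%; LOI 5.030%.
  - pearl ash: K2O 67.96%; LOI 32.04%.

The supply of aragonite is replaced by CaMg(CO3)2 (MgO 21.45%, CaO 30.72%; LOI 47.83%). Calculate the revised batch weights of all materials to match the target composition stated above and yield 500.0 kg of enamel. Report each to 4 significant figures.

In-progress results appear, rounded to four significant figures, when written out; each numeric step keeps full precision through the solve; each reported value takes exactly one rounding; derived quantities are carried starting from the weights per 500.0 kg of glass at exact precision (totals, the yield, net glass mass, the five compositions, ignition loss) as they appear in problem or answer.
Oxide-by-oxide targets in 500.0 kg enamel:
  K2O: 5.975% × 500.0 = 29.88 kg
  Li2O: 1.221% × 500.0 = 6.105 kg
  SiO2: 56.28% × 500.0 = 281.4 kg
  MgO: 25.37% × 500.0 = 126.8 kg
  CaO: 11.15% × 500.0 = 55.75 kg
A balance pass over the oxides, given the weights on record, for the quoted basis mass (summed amounts equal target values exact up to rounding of places):
  K2O: 43.96·0.6796 = 29.88 kg (target 29.88 kg)
  Li2O: 15.16·0.4026 = 6.103 kg (target 6.105 kg)
  SiO2: 93.10·0.5183 + 370.8·0.6287 = 281.4 kg (target 281.4 kg)
  MgO: 36.41·0.2145 + 370.8·0.3210 = 126.8 kg (target 126.8 kg)
  CaO: 36.41·0.3072 + 93.10·0.4787 = 55.75 kg (target 55.75 kg)
Glass mass check: net batch after ignition = 499.9 kg (the Σ of target masses is 500.0 kg; against the stated basis, 500.0 kg — deltas are rounding alone).
Whole-batch sum: Σ batch = 559.4 kg; loss to ignition Σ batch·LOI = 59.49 kg; as yield: glass ÷ batch → 89.37%.

Revised batch per 500.0 kg enamel:
  CaMg(CO3)2: 36.41 kg
  wollastonite: 93.10 kg
  Li2CO3: 15.16 kg
  Mg3Si4O10(OH)2: 370.8 kg
  pearl ash: 43.96 kg
Total batch = 559.4 kg; LOI loss = 59.49 kg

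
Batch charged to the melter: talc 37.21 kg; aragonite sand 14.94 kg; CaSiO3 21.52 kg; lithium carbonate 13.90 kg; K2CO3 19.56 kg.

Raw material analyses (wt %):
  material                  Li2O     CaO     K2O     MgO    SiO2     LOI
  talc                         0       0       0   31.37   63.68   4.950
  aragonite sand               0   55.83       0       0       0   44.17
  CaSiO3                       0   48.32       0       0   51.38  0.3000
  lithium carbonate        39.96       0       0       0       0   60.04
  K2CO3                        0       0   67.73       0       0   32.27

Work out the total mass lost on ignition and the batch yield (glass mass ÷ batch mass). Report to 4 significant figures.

In-progress results are printed rounded to four significant digits across the worked steps. All internal work carries full float precision from first step to last — a single rounding finalizes every reported number. Derived quantities are rebuilt from the batch weights on 83.97 kg of glass at exact precision (glass mass, LOI, the five compositions, the yield, the totals), as written in the problem or the answer.
Material-by-material LOI:
  talc: 37.21 × 0.04950 = 1.842 kg
  aragonite sand: 14.94 × 0.4417 = 6.599 kg
  CaSiO3: 21.52 × 0.003000 = 0.06456 kg
  lithium carbonate: 13.90 × 0.6004 = 8.346 kg
  K2CO3: 19.56 × 0.3227 = 6.312 kg
Total LOI = 23.16 kg
Glass = batch − LOI = 107.1 − 23.16 = 83.97 kg

LOI loss = 23.16 kg; glass = 83.97 kg; yield = 78.38%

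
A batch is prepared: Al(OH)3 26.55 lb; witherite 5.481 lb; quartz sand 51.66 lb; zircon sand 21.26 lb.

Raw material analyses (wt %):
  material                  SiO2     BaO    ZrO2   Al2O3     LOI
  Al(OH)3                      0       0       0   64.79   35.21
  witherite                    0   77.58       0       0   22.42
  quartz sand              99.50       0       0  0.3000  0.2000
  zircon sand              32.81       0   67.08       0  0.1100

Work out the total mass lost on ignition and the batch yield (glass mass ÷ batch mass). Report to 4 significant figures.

LOI loss = 10.70 lb; glass = 94.25 lb; yield = 89.80%

Every computation carries full precision through every step — working values are printed, with 4-significant-figure rounding, in the printout; each reported number is rounded exactly once. Derived quantities are computed from the batch weights per 94.25 lb of glass in exact precision (four oxide percentages, glass mass, LOI, totals, the yield), as they appear in question or answer.
Each material's LOI contribution:
  Al(OH)3: 26.55 × 0.3521 = 9.348 lb
  witherite: 5.481 × 0.2242 = 1.229 lb
  quartz sand: 51.66 × 0.002000 = 0.1033 lb
  zircon sand: 21.26 × 0.001100 = 0.02339 lb
Total LOI = 10.70 lb
Glass = batch − LOI = 105.0 − 10.70 = 94.25 lb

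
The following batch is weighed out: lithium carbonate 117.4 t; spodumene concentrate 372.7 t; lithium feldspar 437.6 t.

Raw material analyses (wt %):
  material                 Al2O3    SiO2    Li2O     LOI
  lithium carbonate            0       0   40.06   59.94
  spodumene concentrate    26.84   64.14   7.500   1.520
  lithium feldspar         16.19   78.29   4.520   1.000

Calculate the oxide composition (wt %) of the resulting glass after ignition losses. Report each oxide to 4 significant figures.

Glass mass = 847.3 t (batch 927.7 − LOI 80.41).
Composition: Al2O3 20.17%, SiO2 68.65%, Li2O 11.18%

All internal work maintains exact precision from first step to last — working values are displayed, rounded to four significant figures, in the printout; every reported figure is rounded only once. All derived quantities, which include the three compositions, net glass mass, totals, LOI, the yield, are re-derived at full float precision, as set out in the question or the answer, starting from the weights for 847.3 t of glass.
Oxide masses out of the charge:
  Al2O3: 372.7·0.2684 + 437.6·0.1619 = 170.9 t
  SiO2: 372.7·0.6414 + 437.6·0.7829 = 581.6 t
  Li2O: 117.4·0.4006 + 372.7·0.07500 + 437.6·0.04520 = 94.76 t
LOI: 117.4·0.5994 + 372.7·0.01520 + 437.6·0.01000 = 80.41 t
Net of LOI, the glass mass = 927.7 − 80.41 = 847.3 t (the oxide masses sum to this)
percent by weight: oxide/glass ×100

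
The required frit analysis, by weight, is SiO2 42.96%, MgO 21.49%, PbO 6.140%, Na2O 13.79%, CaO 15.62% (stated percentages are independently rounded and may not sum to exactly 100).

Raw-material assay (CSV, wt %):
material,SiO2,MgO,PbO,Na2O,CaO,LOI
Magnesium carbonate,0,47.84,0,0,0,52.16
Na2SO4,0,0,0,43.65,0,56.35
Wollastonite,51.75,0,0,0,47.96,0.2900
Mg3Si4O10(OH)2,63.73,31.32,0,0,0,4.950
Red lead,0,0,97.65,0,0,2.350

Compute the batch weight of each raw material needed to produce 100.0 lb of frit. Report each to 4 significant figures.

Batch per 100.0 lb frit:
  Magnesium carbonate: 18.10 lb
  Na2SO4: 31.59 lb
  Wollastonite: 32.57 lb
  Mg3Si4O10(OH)2: 40.96 lb
  Red lead: 6.288 lb
Total batch = 129.5 lb; LOI loss = 29.51 lb; yield = 77.21%

The whole derivation keeps full precision in every operation. Values along the way are displayed, rounded to 4 significant figures, in the working. Each reported number is rounded only once — all derived quantities are carried from the batch weights per 100.0 lb of glass at full float precision (yield, net glass mass, the five compositions, the totals, ignition loss) exactly as printed in either problem or answer.
Target oxide masses per 100.0 lb frit:
  SiO2: 42.96% × 100.0 = 42.96 lb
  MgO: 21.49% × 100.0 = 21.49 lb
  PbO: 6.140% × 100.0 = 6.140 lb
  Na2O: 13.79% × 100.0 = 13.79 lb
  CaO: 15.62% × 100.0 = 15.62 lb
Mass-balance tally per oxide on the weights just shown, on the stated basis (sum by sum, the targets are met within answer rounding):
  SiO2: 32.57·0.5175 + 40.96·0.6373 = 42.96 lb (target 42.96 lb)
  MgO: 18.10·0.4784 + 40.96·0.3132 = 21.49 lb (target 21.49 lb)
  PbO: 6.288·0.9765 = 6.140 lb (target 6.140 lb)
  Na2O: 31.59·0.4365 = 13.79 lb (target 13.79 lb)
  CaO: 32.57·0.4796 = 15.62 lb (target 15.62 lb)
Glass-mass bookkeeping: batch Σ − ignition loss = 100.0 lb (oxide target masses add up to 100.0 lb; stated basis 100.0 lb — a pure rounding effect).
Batch grand total — Σ batch = 129.5 lb; Σ batch·LOI gives LOI loss = 29.51 lb; yield, glass over the total, = 77.21%.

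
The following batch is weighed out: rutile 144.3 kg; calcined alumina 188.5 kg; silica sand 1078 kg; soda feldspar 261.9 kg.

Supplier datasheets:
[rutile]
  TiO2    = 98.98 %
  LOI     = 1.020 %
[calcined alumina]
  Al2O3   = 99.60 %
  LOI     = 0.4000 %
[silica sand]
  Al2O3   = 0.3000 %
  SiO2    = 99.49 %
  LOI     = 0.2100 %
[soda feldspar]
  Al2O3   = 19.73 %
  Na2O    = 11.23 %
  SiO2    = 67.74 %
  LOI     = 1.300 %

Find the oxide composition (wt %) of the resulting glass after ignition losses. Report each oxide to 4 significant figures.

All internal work runs at full precision throughout — in-progress results are printed (rounded to four significant figures) in the printout; every reported figure takes exactly one rounding — derived quantities are re-derived from the batch weights for 1665 kg of glass in full precision (the totals, net glass mass, the four compositions, LOI, yield), exactly as printed in the question or the answer.
Oxide masses out of the charge:
  Al2O3: 188.5·0.9960 + 1078·0.003000 + 261.9·0.1973 = 242.7 kg
  Na2O: 261.9·0.1123 = 29.41 kg
  TiO2: 144.3·0.9898 = 142.8 kg
  SiO2: 1078·0.9949 + 261.9·0.6774 = 1250 kg
LOI: 144.3·0.01020 + 188.5·0.004000 + 1078·0.002100 + 261.9·0.01300 = 7.894 kg
Resulting glass, batch − LOI: 1673 − 7.894 = 1665 kg (= the summed oxide contributions)
wt % = 100 × oxide mass / glass mass

Glass mass = 1665 kg (batch 1673 − LOI 7.894).
Composition: Al2O3 14.58%, Na2O 1.767%, TiO2 8.579%, SiO2 75.08%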